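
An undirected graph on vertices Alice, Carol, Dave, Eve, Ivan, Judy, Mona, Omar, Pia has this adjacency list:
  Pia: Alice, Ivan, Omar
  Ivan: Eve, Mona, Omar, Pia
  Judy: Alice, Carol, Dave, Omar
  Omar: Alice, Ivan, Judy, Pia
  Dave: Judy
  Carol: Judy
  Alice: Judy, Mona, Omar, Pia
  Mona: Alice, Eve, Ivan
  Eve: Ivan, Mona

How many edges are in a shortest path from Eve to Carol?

4

Distance 0: Eve.
Distance 1: Ivan, Mona.
Distance 2: Alice, Omar, Pia.
Distance 3: Judy.
Distance 4: Carol, Dave — contains Carol.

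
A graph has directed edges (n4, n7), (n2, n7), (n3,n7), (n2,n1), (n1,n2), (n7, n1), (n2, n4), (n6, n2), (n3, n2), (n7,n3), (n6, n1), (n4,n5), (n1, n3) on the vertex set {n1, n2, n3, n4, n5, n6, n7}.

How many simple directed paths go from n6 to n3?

n6→n1→n2→n4→n7→n3
n6→n1→n2→n7→n3
n6→n1→n3
n6→n2→n1→n3
n6→n2→n4→n7→n1→n3
n6→n2→n4→n7→n3
n6→n2→n7→n1→n3
n6→n2→n7→n3

8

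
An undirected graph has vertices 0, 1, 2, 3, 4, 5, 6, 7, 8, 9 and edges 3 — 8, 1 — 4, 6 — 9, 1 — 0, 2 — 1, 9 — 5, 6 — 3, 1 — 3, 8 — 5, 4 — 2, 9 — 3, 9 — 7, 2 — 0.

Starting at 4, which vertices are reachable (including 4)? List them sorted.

Start at 4.
Its neighbours: 1, 2.
Then their neighbours: 0, 3.
Then next layer: 6, 8, 9.
Then next layer: 5, 7.
Every vertex is now reached.

0, 1, 2, 3, 4, 5, 6, 7, 8, 9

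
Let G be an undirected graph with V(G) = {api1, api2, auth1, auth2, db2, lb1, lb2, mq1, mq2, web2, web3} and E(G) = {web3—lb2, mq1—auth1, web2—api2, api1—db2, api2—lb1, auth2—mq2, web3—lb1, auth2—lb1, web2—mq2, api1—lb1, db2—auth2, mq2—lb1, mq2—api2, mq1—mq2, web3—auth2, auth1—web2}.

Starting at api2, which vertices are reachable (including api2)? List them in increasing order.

api1, api2, auth1, auth2, db2, lb1, lb2, mq1, mq2, web2, web3

Start at api2.
Its neighbours: lb1, mq2, web2.
Then their neighbours: api1, auth1, auth2, mq1, web3.
Then next layer: db2, lb2.
Every vertex is now reached.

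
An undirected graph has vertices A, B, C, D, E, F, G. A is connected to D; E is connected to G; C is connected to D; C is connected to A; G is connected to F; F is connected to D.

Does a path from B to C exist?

B has no edges, so nothing is reachable from it.

No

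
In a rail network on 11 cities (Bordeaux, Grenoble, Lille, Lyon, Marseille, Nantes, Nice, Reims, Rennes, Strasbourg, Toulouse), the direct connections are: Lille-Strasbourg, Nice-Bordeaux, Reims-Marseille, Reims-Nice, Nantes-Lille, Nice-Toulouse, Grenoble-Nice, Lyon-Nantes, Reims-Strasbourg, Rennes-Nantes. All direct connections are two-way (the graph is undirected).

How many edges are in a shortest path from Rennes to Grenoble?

Distance 0: Rennes.
Distance 1: Nantes.
Distance 2: Lille, Lyon.
Distance 3: Strasbourg.
Distance 4: Reims.
Distance 5: Marseille, Nice.
Distance 6: Bordeaux, Grenoble, Toulouse — contains Grenoble.

6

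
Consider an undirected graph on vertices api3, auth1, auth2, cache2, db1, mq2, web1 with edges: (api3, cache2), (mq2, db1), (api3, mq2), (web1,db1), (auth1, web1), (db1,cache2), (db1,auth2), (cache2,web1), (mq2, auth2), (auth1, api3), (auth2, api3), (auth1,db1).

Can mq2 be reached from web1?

Explore from web1.
Distance 1: reach auth1, cache2, db1.
Distance 2: reach api3, auth2, mq2.
Found mq2.

Yes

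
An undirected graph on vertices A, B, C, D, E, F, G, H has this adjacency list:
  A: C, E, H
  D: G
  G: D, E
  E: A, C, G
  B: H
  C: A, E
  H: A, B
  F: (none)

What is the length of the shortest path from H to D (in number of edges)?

4

Distance 0: H.
Distance 1: A, B.
Distance 2: C, E.
Distance 3: G.
Distance 4: D — contains D.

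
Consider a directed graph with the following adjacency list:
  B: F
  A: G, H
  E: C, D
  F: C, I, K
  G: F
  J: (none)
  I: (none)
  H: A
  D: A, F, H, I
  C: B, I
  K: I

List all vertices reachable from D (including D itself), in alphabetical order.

A, B, C, D, F, G, H, I, K

Start at D.
Its neighbours: A, F, H, I.
Then their neighbours: C, G, K.
Then next layer: B.
Nothing further is reachable.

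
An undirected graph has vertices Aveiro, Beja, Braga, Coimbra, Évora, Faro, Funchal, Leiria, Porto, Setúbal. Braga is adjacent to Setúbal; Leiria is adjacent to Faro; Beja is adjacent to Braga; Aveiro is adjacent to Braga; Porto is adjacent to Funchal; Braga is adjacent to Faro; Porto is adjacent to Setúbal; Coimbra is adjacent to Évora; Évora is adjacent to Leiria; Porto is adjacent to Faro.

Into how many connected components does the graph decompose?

From Aveiro: component {Aveiro, Beja, Braga, Coimbra, Évora, Faro, Funchal, Leiria, Porto, Setúbal}.
That's 1 component.

1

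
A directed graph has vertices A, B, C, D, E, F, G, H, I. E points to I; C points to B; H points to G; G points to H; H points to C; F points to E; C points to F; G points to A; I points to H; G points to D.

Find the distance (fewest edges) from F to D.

Distance 0: F.
Distance 1: E.
Distance 2: I.
Distance 3: H.
Distance 4: C, G.
Distance 5: A, B, D — contains D.

5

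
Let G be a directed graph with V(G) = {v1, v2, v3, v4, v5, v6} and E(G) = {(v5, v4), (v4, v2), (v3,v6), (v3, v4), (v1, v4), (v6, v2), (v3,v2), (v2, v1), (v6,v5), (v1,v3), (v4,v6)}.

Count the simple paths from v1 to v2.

v1→v3→v2
v1→v3→v4→v2
v1→v3→v4→v6→v2
v1→v3→v6→v2
v1→v3→v6→v5→v4→v2
v1→v4→v2
v1→v4→v6→v2

7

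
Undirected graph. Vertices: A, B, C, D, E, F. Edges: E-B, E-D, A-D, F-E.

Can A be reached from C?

No

C has no edges, so nothing is reachable from it.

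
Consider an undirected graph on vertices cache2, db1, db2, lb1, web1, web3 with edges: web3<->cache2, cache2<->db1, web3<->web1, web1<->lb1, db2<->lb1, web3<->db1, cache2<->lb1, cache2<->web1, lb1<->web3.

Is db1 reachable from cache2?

Explore from cache2.
Distance 1: reach db1, lb1, web1, web3.
Found db1.

Yes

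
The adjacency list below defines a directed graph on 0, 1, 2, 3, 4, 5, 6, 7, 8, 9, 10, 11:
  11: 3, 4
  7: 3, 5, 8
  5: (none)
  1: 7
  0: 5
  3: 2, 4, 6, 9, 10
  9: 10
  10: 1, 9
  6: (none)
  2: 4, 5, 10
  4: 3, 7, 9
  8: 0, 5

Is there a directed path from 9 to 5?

Yes

Explore from 9.
Distance 1: reach 10.
Distance 2: reach 1.
Distance 3: reach 7.
Distance 4: reach 3, 5, 8.
Found 5.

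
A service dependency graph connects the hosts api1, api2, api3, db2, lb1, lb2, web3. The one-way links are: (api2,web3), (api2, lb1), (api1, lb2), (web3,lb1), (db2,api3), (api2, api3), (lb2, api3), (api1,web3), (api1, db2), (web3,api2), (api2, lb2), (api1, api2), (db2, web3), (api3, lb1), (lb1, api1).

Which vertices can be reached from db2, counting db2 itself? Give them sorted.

api1, api2, api3, db2, lb1, lb2, web3

Start at db2.
Its neighbours: api3, web3.
Then their neighbours: api2, lb1.
Then next layer: api1, lb2.
Every vertex is now reached.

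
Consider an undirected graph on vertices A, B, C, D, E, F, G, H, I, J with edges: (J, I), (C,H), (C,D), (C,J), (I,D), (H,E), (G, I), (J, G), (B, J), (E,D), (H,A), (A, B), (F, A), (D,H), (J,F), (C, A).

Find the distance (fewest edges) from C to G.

Distance 0: C.
Distance 1: A, D, H, J.
Distance 2: B, E, F, G, I — contains G.

2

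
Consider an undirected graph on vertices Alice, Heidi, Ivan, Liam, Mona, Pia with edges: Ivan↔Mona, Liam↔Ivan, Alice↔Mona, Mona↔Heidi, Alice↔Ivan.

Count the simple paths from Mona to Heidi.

1

Mona–Heidi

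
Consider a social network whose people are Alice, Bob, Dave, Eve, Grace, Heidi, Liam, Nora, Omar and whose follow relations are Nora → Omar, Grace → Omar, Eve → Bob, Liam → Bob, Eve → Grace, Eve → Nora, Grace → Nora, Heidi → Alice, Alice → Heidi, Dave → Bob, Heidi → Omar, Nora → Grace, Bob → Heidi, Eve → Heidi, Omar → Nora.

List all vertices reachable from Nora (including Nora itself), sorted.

Grace, Nora, Omar

Start at Nora.
Its neighbours: Grace, Omar.
Nothing further is reachable.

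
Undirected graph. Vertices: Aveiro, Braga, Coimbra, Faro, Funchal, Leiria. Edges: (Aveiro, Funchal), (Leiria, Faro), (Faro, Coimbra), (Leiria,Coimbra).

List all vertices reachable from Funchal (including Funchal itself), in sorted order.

Start at Funchal.
Its neighbours: Aveiro.
Nothing further is reachable.

Aveiro, Funchal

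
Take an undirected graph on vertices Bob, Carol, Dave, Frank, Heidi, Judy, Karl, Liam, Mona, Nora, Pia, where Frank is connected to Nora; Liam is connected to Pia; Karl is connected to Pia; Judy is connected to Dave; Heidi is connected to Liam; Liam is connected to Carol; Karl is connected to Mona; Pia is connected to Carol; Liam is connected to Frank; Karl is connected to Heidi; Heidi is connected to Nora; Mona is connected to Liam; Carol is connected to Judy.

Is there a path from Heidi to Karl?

Explore from Heidi.
Distance 1: reach Karl, Liam, Nora.
Found Karl.

Yes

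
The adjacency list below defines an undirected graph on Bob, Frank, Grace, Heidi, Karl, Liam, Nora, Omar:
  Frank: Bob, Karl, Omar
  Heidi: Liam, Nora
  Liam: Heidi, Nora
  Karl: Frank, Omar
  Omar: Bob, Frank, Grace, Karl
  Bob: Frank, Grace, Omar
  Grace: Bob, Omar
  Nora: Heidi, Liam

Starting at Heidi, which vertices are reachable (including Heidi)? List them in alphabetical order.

Start at Heidi.
Its neighbours: Liam, Nora.
Nothing further is reachable.

Heidi, Liam, Nora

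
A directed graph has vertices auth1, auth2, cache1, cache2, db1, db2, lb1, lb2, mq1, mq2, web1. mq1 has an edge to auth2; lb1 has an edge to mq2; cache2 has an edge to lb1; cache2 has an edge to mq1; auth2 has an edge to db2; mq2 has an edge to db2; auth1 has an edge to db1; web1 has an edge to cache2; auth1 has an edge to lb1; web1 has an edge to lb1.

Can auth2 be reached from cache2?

Yes

Explore from cache2.
Distance 1: reach lb1, mq1.
Distance 2: reach auth2, mq2.
Found auth2.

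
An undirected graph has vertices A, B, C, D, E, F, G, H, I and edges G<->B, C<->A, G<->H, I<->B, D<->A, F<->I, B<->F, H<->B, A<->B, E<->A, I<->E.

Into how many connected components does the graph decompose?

1

From A: component {A, B, C, D, E, F, G, H, I}.
That's 1 component.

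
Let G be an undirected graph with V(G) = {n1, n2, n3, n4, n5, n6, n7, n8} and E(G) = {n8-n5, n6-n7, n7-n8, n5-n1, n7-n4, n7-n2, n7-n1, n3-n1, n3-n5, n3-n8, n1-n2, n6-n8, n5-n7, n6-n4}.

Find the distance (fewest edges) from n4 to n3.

Distance 0: n4.
Distance 1: n6, n7.
Distance 2: n1, n2, n5, n8.
Distance 3: n3 — contains n3.

3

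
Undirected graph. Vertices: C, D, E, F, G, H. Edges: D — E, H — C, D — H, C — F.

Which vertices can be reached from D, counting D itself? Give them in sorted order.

Start at D.
Its neighbours: E, H.
Then their neighbours: C.
Then next layer: F.
Nothing further is reachable.

C, D, E, F, H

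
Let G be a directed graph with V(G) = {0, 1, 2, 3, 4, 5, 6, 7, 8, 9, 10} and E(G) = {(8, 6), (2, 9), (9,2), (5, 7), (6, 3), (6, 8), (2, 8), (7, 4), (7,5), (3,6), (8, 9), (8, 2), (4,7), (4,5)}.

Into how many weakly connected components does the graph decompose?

5

From 0: component {0}.
From 1: component {1}.
From 2: component {2, 3, 6, 8, 9}.
From 4: component {4, 5, 7}.
From 10: component {10}.
That's 5 components.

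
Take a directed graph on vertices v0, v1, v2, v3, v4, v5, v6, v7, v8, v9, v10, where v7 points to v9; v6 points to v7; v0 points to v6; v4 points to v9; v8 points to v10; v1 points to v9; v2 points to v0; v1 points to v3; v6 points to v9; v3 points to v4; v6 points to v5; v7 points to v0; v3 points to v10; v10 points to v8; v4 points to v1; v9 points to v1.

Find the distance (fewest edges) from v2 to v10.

6

Distance 0: v2.
Distance 1: v0.
Distance 2: v6.
Distance 3: v5, v7, v9.
Distance 4: v1.
Distance 5: v3.
Distance 6: v4, v10 — contains v10.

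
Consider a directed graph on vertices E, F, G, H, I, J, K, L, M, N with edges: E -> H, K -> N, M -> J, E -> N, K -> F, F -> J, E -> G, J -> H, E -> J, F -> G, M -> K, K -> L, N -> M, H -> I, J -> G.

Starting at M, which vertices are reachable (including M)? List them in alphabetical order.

Start at M.
Its neighbours: J, K.
Then their neighbours: F, G, H, L, N.
Then next layer: I.
Nothing further is reachable.

F, G, H, I, J, K, L, M, N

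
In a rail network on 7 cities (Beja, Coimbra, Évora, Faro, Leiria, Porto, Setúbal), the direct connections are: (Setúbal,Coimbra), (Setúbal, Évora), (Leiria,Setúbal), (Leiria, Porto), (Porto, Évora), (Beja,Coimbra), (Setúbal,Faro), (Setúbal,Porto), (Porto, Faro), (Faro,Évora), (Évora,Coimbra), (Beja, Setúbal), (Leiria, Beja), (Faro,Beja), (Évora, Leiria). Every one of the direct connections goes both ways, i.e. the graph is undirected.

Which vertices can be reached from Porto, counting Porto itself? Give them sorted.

Beja, Coimbra, Évora, Faro, Leiria, Porto, Setúbal

Start at Porto.
Its neighbours: Évora, Faro, Leiria, Setúbal.
Then their neighbours: Beja, Coimbra.
Every vertex is now reached.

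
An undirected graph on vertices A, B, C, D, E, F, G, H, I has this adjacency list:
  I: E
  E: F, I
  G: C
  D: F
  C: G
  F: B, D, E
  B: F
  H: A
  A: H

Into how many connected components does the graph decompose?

3

From A: component {A, H}.
From B: component {B, D, E, F, I}.
From C: component {C, G}.
That's 3 components.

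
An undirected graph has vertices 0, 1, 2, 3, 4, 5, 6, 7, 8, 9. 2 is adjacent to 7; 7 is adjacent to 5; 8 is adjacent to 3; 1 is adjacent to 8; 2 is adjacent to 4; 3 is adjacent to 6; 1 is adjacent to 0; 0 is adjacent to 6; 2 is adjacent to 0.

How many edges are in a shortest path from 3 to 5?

Distance 0: 3.
Distance 1: 6, 8.
Distance 2: 0, 1.
Distance 3: 2.
Distance 4: 4, 7.
Distance 5: 5 — contains 5.

5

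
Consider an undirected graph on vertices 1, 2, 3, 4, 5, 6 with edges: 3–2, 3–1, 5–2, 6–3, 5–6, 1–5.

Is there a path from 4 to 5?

No

4 has no edges, so nothing is reachable from it.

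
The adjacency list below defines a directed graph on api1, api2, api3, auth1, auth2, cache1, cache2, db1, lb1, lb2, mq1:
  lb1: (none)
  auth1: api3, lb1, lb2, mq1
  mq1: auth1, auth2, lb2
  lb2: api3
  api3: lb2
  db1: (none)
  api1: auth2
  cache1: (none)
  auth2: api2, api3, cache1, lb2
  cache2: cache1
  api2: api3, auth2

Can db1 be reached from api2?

Explore from api2.
Distance 1: reach api3, auth2.
Distance 2: reach cache1, lb2.
The search from api2 is exhausted; no directed path reaches db1.

No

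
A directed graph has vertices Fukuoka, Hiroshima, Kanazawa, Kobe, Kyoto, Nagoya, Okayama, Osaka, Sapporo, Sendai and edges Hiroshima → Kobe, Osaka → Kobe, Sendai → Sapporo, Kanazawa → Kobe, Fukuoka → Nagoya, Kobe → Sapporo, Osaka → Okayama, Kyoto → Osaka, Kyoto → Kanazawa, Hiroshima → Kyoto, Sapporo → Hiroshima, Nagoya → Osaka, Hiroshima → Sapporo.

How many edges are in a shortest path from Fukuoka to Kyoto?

Distance 0: Fukuoka.
Distance 1: Nagoya.
Distance 2: Osaka.
Distance 3: Kobe, Okayama.
Distance 4: Sapporo.
Distance 5: Hiroshima.
Distance 6: Kyoto — contains Kyoto.

6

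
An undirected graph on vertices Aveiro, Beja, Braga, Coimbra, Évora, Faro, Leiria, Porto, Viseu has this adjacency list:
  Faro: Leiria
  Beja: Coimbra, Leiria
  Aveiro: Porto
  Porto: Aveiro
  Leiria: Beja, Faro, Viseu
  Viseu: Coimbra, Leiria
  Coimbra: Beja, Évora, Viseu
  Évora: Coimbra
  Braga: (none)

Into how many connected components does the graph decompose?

From Aveiro: component {Aveiro, Porto}.
From Beja: component {Beja, Coimbra, Évora, Faro, Leiria, Viseu}.
From Braga: component {Braga}.
That's 3 components.

3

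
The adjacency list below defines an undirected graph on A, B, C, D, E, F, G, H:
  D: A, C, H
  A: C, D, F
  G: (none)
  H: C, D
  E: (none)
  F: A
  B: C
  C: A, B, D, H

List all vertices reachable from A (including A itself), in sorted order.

Start at A.
Its neighbours: C, D, F.
Then their neighbours: B, H.
Nothing further is reachable.

A, B, C, D, F, H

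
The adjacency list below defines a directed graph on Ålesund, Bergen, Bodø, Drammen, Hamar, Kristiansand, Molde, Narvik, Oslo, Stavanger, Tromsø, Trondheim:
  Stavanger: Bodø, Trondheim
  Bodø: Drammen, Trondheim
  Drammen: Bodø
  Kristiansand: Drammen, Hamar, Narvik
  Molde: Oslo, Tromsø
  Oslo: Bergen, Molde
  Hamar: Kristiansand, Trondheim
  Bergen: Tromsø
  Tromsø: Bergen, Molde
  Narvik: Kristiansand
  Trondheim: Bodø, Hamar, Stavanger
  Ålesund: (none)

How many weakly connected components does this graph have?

From Ålesund: component {Ålesund}.
From Bergen: component {Bergen, Molde, Oslo, Tromsø}.
From Bodø: component {Bodø, Drammen, Hamar, Kristiansand, Narvik, Stavanger, Trondheim}.
That's 3 components.

3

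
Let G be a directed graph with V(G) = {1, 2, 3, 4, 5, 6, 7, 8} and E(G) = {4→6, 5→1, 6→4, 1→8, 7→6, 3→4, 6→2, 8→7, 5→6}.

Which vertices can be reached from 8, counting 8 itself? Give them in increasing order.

Start at 8.
Its neighbours: 7.
Then their neighbours: 6.
Then next layer: 2, 4.
Nothing further is reachable.

2, 4, 6, 7, 8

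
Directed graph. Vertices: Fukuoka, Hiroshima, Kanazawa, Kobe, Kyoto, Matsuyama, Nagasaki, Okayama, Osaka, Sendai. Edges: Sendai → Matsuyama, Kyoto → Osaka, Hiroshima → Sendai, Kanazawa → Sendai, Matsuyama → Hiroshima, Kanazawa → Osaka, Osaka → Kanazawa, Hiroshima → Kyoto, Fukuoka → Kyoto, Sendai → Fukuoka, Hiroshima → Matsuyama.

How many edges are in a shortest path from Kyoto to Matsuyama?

Distance 0: Kyoto.
Distance 1: Osaka.
Distance 2: Kanazawa.
Distance 3: Sendai.
Distance 4: Fukuoka, Matsuyama — contains Matsuyama.

4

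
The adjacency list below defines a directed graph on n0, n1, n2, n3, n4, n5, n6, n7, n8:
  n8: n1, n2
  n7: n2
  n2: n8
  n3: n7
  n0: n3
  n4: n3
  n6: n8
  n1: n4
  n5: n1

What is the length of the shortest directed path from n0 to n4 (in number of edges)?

Distance 0: n0.
Distance 1: n3.
Distance 2: n7.
Distance 3: n2.
Distance 4: n8.
Distance 5: n1.
Distance 6: n4 — contains n4.

6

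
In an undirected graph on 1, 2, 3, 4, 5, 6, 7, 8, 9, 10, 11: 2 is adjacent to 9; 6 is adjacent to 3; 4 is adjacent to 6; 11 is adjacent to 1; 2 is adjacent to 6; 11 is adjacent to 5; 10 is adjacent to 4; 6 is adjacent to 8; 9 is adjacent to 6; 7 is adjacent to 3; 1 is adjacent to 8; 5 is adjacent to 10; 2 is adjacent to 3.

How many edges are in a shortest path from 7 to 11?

Distance 0: 7.
Distance 1: 3.
Distance 2: 2, 6.
Distance 3: 4, 8, 9.
Distance 4: 1, 10.
Distance 5: 5, 11 — contains 11.

5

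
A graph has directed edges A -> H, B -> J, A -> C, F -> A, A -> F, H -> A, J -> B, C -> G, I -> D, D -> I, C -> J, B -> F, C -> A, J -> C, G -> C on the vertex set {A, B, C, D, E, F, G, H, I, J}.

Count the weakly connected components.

3

From A: component {A, B, C, F, G, H, J}.
From D: component {D, I}.
From E: component {E}.
That's 3 components.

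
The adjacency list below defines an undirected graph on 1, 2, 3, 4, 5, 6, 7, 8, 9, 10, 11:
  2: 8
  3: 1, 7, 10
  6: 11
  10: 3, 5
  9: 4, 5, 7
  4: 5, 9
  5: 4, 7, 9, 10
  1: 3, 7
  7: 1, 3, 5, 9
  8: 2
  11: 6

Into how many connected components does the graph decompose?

3

From 1: component {1, 3, 4, 5, 7, 9, 10}.
From 2: component {2, 8}.
From 6: component {6, 11}.
That's 3 components.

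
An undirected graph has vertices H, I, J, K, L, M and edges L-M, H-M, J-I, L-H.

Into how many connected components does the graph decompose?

3

From H: component {H, L, M}.
From I: component {I, J}.
From K: component {K}.
That's 3 components.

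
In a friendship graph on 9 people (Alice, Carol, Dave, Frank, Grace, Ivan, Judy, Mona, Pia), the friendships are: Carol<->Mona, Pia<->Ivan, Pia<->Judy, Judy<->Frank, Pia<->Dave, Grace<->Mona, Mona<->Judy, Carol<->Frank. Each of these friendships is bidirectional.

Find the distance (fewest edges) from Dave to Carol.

4

Distance 0: Dave.
Distance 1: Pia.
Distance 2: Ivan, Judy.
Distance 3: Frank, Mona.
Distance 4: Carol, Grace — contains Carol.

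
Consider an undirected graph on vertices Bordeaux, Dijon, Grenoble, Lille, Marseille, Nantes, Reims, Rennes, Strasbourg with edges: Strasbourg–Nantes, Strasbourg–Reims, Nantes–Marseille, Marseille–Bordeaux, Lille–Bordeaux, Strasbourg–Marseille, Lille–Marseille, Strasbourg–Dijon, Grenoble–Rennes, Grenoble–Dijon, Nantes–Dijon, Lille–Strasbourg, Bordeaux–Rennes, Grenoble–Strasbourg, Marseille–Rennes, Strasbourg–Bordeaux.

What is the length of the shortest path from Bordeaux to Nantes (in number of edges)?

2

Distance 0: Bordeaux.
Distance 1: Lille, Marseille, Rennes, Strasbourg.
Distance 2: Dijon, Grenoble, Nantes, Reims — contains Nantes.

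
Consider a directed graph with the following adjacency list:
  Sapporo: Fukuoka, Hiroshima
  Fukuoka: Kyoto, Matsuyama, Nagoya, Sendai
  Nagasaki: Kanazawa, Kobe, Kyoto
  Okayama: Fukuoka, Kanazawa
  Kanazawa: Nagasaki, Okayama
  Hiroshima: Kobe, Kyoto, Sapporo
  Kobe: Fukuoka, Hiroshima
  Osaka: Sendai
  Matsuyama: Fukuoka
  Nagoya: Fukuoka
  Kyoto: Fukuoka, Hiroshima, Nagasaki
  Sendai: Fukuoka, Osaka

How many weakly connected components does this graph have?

From Fukuoka: component {Fukuoka, Hiroshima, Kanazawa, Kobe, Kyoto, Matsuyama, Nagasaki, Nagoya, Okayama, Osaka, Sapporo, Sendai}.
That's 1 component.

1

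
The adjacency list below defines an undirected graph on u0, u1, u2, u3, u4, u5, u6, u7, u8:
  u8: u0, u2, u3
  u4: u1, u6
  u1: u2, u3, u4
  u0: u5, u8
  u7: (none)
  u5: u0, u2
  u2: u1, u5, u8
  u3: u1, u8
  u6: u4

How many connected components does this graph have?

From u0: component {u0, u1, u2, u3, u4, u5, u6, u8}.
From u7: component {u7}.
That's 2 components.

2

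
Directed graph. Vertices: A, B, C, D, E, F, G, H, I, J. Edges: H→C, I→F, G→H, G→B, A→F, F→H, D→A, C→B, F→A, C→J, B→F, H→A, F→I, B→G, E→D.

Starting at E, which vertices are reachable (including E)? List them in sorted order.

A, B, C, D, E, F, G, H, I, J

Start at E.
Its neighbours: D.
Then their neighbours: A.
Then next layer: F.
Then next layer: H, I.
Then next layer: C.
Then next layer: B, J.
Then next layer: G.
Every vertex is now reached.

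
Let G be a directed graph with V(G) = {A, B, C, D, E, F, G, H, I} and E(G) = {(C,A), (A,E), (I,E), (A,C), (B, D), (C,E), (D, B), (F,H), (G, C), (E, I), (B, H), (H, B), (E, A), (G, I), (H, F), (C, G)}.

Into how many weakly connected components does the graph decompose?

2

From A: component {A, C, E, G, I}.
From B: component {B, D, F, H}.
That's 2 components.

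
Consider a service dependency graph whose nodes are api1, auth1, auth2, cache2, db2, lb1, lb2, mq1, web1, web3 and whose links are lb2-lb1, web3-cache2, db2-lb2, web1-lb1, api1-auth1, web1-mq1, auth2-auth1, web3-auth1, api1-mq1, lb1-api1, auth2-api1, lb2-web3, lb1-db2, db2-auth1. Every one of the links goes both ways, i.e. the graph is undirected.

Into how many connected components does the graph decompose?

From api1: component {api1, auth1, auth2, cache2, db2, lb1, lb2, mq1, web1, web3}.
That's 1 component.

1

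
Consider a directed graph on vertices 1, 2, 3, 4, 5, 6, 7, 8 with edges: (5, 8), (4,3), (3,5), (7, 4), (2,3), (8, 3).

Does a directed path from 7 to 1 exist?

No

Explore from 7.
Distance 1: reach 4.
Distance 2: reach 3.
Distance 3: reach 5.
Distance 4: reach 8.
The search from 7 is exhausted; no directed path reaches 1.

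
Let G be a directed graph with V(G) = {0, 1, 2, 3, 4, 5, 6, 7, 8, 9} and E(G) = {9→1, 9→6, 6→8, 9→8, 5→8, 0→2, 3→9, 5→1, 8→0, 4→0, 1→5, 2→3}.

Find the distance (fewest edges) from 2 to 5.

Distance 0: 2.
Distance 1: 3.
Distance 2: 9.
Distance 3: 1, 6, 8.
Distance 4: 0, 5 — contains 5.

4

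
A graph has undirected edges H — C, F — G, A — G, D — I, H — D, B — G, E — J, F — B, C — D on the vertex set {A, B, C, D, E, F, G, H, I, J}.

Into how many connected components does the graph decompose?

3

From A: component {A, B, F, G}.
From C: component {C, D, H, I}.
From E: component {E, J}.
That's 3 components.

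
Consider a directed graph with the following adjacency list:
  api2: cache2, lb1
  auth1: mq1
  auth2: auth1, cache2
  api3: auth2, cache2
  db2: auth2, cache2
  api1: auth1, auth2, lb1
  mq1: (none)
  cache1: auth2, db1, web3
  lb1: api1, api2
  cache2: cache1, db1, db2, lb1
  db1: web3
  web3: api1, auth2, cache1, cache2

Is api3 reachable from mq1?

No

mq1 has no outgoing edges, so nothing is reachable from it.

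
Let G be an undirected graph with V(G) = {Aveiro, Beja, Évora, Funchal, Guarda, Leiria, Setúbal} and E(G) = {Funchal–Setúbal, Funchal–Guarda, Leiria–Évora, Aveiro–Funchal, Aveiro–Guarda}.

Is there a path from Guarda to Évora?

No

Explore from Guarda.
Distance 1: reach Aveiro, Funchal.
Distance 2: reach Setúbal.
The search is exhausted without reaching Évora; it lies in a different component.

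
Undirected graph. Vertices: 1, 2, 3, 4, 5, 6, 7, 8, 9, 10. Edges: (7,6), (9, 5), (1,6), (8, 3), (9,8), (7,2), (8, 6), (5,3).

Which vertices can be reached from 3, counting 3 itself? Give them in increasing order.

Start at 3.
Its neighbours: 5, 8.
Then their neighbours: 6, 9.
Then next layer: 1, 7.
Then next layer: 2.
Nothing further is reachable.

1, 2, 3, 5, 6, 7, 8, 9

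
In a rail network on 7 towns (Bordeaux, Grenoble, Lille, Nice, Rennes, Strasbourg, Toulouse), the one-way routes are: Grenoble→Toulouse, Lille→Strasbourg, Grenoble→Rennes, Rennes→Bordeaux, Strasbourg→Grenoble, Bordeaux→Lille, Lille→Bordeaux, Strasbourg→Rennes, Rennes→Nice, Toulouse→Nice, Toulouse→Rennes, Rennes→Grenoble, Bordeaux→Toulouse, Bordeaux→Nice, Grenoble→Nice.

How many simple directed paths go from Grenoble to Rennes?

2

Grenoble→Rennes
Grenoble→Toulouse→Rennes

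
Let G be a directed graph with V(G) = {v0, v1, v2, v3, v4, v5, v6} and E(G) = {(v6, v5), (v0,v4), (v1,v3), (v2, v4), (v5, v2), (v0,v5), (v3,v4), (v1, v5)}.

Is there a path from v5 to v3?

Explore from v5.
Distance 1: reach v2.
Distance 2: reach v4.
The search from v5 is exhausted; no directed path reaches v3.

No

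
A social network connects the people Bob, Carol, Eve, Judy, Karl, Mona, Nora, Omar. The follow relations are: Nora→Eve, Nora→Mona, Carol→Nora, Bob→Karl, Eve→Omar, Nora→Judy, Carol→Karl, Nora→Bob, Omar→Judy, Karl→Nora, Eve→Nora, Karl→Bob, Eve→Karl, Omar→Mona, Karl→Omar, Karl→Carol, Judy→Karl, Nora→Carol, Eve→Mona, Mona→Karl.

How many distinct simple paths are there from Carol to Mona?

10

Carol→Karl→Nora→Eve→Mona
Carol→Karl→Nora→Eve→Omar→Mona
Carol→Karl→Nora→Mona
Carol→Karl→Omar→Mona
Carol→Nora→Bob→Karl→Omar→Mona
Carol→Nora→Eve→Karl→Omar→Mona
Carol→Nora→Eve→Mona
Carol→Nora→Eve→Omar→Mona
Carol→Nora→Judy→Karl→Omar→Mona
Carol→Nora→Mona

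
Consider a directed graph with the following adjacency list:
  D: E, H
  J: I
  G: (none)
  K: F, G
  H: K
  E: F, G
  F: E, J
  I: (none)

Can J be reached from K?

Yes

Explore from K.
Distance 1: reach F, G.
Distance 2: reach E, J.
Found J.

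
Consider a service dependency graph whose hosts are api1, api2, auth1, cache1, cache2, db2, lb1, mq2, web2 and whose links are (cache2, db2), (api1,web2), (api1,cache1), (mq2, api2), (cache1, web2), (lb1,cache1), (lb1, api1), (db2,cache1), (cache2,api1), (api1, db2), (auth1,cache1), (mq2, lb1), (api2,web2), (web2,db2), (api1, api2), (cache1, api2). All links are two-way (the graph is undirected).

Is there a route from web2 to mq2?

Yes

Explore from web2.
Distance 1: reach api1, api2, cache1, db2.
Distance 2: reach auth1, cache2, lb1, mq2.
Found mq2.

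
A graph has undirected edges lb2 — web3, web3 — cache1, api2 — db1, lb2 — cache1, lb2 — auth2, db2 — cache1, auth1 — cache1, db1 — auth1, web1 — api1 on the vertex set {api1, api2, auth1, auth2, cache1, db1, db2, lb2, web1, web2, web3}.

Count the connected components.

From api1: component {api1, web1}.
From api2: component {api2, auth1, auth2, cache1, db1, db2, lb2, web3}.
From web2: component {web2}.
That's 3 components.

3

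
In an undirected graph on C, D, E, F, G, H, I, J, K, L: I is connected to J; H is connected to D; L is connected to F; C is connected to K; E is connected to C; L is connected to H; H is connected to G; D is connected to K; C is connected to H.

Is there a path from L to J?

No

Explore from L.
Distance 1: reach F, H.
Distance 2: reach C, D, G.
Distance 3: reach E, K.
The search is exhausted without reaching J; it lies in a different component.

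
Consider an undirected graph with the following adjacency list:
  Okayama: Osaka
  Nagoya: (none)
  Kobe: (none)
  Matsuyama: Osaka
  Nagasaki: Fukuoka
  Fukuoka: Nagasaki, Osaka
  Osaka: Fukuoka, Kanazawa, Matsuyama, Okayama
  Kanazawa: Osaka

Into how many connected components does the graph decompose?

3

From Fukuoka: component {Fukuoka, Kanazawa, Matsuyama, Nagasaki, Okayama, Osaka}.
From Kobe: component {Kobe}.
From Nagoya: component {Nagoya}.
That's 3 components.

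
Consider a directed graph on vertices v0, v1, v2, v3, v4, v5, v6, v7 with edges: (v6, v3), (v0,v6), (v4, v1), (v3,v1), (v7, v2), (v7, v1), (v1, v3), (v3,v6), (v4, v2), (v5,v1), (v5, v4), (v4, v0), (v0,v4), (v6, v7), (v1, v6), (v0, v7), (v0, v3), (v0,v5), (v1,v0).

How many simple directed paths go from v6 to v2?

v6→v3→v1→v0→v4→v2
v6→v3→v1→v0→v5→v4→v2
v6→v3→v1→v0→v7→v2
v6→v7→v1→v0→v4→v2
v6→v7→v1→v0→v5→v4→v2
v6→v7→v2

6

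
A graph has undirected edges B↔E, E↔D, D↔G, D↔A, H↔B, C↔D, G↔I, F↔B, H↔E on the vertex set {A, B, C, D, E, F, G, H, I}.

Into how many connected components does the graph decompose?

1

From A: component {A, B, C, D, E, F, G, H, I}.
That's 1 component.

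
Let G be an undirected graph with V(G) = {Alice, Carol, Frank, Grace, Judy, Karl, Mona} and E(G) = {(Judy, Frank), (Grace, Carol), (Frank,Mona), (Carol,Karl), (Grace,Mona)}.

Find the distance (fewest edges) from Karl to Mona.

3

Distance 0: Karl.
Distance 1: Carol.
Distance 2: Grace.
Distance 3: Mona — contains Mona.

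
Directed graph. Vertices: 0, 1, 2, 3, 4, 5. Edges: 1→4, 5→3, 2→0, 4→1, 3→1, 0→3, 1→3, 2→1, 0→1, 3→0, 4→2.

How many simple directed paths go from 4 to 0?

4→1→3→0
4→2→0
4→2→1→3→0

3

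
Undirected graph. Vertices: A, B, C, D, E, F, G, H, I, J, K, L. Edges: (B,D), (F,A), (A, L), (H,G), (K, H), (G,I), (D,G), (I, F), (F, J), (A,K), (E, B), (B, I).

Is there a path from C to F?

No

C has no edges, so nothing is reachable from it.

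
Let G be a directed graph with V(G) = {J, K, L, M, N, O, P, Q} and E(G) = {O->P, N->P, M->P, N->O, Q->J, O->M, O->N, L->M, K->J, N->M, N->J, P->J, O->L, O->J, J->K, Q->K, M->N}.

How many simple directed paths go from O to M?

O→L→M
O→M
O→N→M

3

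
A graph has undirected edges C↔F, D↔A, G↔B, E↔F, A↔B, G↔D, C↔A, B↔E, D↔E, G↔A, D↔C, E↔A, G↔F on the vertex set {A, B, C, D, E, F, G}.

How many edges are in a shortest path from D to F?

Distance 0: D.
Distance 1: A, C, E, G.
Distance 2: B, F — contains F.

2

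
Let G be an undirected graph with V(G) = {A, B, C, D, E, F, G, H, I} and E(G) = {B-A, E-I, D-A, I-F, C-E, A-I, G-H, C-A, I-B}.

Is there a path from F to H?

Explore from F.
Distance 1: reach I.
Distance 2: reach A, B, E.
Distance 3: reach C, D.
The search is exhausted without reaching H; it lies in a different component.

No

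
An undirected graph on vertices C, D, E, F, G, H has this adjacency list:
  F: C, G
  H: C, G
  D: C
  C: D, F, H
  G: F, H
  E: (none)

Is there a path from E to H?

No

E has no edges, so nothing is reachable from it.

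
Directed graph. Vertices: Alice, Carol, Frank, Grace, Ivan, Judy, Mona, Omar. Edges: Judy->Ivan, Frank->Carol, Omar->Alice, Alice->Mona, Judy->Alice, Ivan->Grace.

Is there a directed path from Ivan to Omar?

Explore from Ivan.
Distance 1: reach Grace.
The search from Ivan is exhausted; no directed path reaches Omar.

No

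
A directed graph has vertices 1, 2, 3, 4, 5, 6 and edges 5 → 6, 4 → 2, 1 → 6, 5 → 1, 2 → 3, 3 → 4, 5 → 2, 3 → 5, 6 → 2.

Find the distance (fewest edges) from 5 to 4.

Distance 0: 5.
Distance 1: 1, 2, 6.
Distance 2: 3.
Distance 3: 4 — contains 4.

3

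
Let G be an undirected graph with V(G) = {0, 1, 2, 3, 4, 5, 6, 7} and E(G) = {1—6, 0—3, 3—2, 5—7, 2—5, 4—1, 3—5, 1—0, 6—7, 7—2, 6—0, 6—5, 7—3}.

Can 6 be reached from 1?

Yes

Explore from 1.
Distance 1: reach 0, 4, 6.
Found 6.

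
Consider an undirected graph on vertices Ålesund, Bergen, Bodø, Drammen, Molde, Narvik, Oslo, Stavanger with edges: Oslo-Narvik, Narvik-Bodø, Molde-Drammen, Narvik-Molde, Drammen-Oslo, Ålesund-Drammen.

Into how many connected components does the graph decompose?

From Ålesund: component {Ålesund, Bodø, Drammen, Molde, Narvik, Oslo}.
From Bergen: component {Bergen}.
From Stavanger: component {Stavanger}.
That's 3 components.

3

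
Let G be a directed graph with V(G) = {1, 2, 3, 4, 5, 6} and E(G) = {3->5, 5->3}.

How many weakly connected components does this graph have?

5

From 1: component {1}.
From 2: component {2}.
From 3: component {3, 5}.
From 4: component {4}.
From 6: component {6}.
That's 5 components.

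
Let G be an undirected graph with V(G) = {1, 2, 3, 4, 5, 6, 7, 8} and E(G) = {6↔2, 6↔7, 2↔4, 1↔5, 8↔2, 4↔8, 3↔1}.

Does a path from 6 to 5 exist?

No

Explore from 6.
Distance 1: reach 2, 7.
Distance 2: reach 4, 8.
The search is exhausted without reaching 5; it lies in a different component.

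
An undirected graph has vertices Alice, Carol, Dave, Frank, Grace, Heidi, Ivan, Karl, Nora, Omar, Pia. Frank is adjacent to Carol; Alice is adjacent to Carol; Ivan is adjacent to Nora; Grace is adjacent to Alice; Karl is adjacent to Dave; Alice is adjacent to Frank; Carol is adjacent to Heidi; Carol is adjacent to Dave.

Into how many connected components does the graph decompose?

4

From Alice: component {Alice, Carol, Dave, Frank, Grace, Heidi, Karl}.
From Ivan: component {Ivan, Nora}.
From Omar: component {Omar}.
From Pia: component {Pia}.
That's 4 components.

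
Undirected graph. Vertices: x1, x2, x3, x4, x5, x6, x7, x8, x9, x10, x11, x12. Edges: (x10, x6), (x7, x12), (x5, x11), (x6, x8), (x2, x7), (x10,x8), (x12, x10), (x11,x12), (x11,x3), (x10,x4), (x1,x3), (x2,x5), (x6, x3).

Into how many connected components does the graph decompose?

2

From x1: component {x1, x2, x3, x4, x5, x6, x7, x8, x10, x11, x12}.
From x9: component {x9}.
That's 2 components.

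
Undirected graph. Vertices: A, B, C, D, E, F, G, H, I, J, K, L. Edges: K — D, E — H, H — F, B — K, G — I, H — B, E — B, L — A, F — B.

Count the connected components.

5

From A: component {A, L}.
From B: component {B, D, E, F, H, K}.
From C: component {C}.
From G: component {G, I}.
From J: component {J}.
That's 5 components.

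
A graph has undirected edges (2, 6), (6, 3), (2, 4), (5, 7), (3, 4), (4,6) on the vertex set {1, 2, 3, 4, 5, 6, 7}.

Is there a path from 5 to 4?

Explore from 5.
Distance 1: reach 7.
The search is exhausted without reaching 4; it lies in a different component.

No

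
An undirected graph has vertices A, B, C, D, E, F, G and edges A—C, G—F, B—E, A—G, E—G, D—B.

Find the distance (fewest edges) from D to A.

4

Distance 0: D.
Distance 1: B.
Distance 2: E.
Distance 3: G.
Distance 4: A, F — contains A.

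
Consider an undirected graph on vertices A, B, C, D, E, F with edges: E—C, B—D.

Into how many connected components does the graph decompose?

4

From A: component {A}.
From B: component {B, D}.
From C: component {C, E}.
From F: component {F}.
That's 4 components.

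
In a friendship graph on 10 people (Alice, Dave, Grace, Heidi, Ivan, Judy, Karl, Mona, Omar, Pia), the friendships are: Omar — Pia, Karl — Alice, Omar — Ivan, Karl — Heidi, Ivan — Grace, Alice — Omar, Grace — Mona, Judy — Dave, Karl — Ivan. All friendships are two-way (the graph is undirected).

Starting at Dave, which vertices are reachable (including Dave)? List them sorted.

Dave, Judy

Start at Dave.
Its neighbours: Judy.
Nothing further is reachable.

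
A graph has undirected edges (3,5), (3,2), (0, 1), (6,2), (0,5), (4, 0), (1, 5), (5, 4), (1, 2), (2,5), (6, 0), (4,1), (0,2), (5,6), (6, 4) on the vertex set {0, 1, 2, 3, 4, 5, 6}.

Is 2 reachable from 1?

Yes

Explore from 1.
Distance 1: reach 0, 2, 4, 5.
Found 2.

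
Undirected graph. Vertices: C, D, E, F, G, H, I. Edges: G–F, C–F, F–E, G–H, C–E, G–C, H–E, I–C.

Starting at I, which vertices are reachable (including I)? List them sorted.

C, E, F, G, H, I

Start at I.
Its neighbours: C.
Then their neighbours: E, F, G.
Then next layer: H.
Nothing further is reachable.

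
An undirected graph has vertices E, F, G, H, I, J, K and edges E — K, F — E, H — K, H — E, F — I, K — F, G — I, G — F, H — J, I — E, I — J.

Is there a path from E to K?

Explore from E.
Distance 1: reach F, H, I, K.
Found K.

Yes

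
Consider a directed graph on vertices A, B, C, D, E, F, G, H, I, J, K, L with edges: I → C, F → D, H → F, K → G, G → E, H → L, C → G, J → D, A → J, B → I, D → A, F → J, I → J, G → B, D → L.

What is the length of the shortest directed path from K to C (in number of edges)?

4

Distance 0: K.
Distance 1: G.
Distance 2: B, E.
Distance 3: I.
Distance 4: C, J — contains C.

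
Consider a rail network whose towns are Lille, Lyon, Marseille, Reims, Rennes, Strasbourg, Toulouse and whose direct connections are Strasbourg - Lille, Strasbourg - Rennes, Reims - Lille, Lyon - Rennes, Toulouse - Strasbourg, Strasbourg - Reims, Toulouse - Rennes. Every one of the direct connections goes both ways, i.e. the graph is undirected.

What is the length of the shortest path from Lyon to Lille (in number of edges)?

3

Distance 0: Lyon.
Distance 1: Rennes.
Distance 2: Strasbourg, Toulouse.
Distance 3: Lille, Reims — contains Lille.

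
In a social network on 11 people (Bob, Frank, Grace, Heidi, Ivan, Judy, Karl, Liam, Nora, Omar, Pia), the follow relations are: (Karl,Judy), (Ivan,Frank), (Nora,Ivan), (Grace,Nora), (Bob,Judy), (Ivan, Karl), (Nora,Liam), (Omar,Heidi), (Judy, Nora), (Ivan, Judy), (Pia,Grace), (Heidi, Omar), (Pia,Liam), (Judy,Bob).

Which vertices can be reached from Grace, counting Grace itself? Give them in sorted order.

Start at Grace.
Its neighbours: Nora.
Then their neighbours: Ivan, Liam.
Then next layer: Frank, Judy, Karl.
Then next layer: Bob.
Nothing further is reachable.

Bob, Frank, Grace, Ivan, Judy, Karl, Liam, Nora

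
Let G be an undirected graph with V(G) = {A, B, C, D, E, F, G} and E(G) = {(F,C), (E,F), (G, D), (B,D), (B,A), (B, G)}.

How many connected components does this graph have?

2

From A: component {A, B, D, G}.
From C: component {C, E, F}.
That's 2 components.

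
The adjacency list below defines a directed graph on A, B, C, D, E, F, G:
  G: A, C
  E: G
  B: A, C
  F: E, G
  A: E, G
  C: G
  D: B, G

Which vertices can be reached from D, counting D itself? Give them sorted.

Start at D.
Its neighbours: B, G.
Then their neighbours: A, C.
Then next layer: E.
Nothing further is reachable.

A, B, C, D, E, G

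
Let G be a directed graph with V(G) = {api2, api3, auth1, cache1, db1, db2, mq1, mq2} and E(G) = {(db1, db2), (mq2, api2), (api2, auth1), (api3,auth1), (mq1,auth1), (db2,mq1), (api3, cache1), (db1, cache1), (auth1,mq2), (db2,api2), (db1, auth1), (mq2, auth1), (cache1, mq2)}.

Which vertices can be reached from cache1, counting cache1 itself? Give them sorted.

api2, auth1, cache1, mq2

Start at cache1.
Its neighbours: mq2.
Then their neighbours: api2, auth1.
Nothing further is reachable.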